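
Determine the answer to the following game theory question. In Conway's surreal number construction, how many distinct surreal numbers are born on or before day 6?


Day 0: {|} = 0 is born. Count = 1.
Day n: the number of surreal numbers born by day n is 2^(n+1) - 1.
By day 0: 2^1 - 1 = 1
By day 1: 2^2 - 1 = 3
By day 2: 2^3 - 1 = 7
By day 3: 2^4 - 1 = 15
By day 4: 2^5 - 1 = 31
By day 5: 2^6 - 1 = 63
By day 6: 2^7 - 1 = 127
By day 6: 127 surreal numbers.

127


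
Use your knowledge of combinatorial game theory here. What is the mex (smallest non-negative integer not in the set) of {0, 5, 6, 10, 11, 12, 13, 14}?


Set = {0, 5, 6, 10, 11, 12, 13, 14}
0 is in the set.
1 is NOT in the set. This is the mex.
mex = 1

1


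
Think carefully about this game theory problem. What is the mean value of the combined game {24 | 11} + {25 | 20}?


G1 = {24 | 11}, G2 = {25 | 20}
Each is a switch {a | b} with numbers a > b; its mean value is (a + b)/2, and mean value is additive over game sums: m(G1 + G2) = m(G1) + m(G2).
Mean of G1 = (24 + (11))/2 = 35/2 = 35/2
Mean of G2 = (25 + (20))/2 = 45/2 = 45/2
Mean of G1 + G2 = 35/2 + 45/2 = 40

40


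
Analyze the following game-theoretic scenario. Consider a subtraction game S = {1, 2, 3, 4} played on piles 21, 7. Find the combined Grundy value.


Subtraction set: {1, 2, 3, 4}
For this subtraction set, G(n) = n mod 5 (period = max + 1 = 5).
Pile 1 (size 21): G(21) = 21 mod 5 = 1
Pile 2 (size 7): G(7) = 7 mod 5 = 2
Total Grundy value = XOR of all: 1 XOR 2 = 3

3


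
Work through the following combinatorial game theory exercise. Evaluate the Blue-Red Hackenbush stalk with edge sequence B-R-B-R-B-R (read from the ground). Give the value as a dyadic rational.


Edges (from ground): B-R-B-R-B-R
By Berlekamp's sign-expansion rule, a Blue-Red Hackenbush stalk has the value of the surreal number whose sign sequence is the edge sequence with B -> + and R -> -.
Sign sequence: +-+-+-
Trace the sign expansion in the surreal number tree, starting from 0:
Edge 1: B (sign +) -> bounds (0, +inf), value = 1
Edge 2: R (sign -) -> bounds (0, 1), value = 1/2
Edge 3: B (sign +) -> bounds (1/2, 1), value = 3/4
Edge 4: R (sign -) -> bounds (1/2, 3/4), value = 5/8
Edge 5: B (sign +) -> bounds (5/8, 3/4), value = 11/16
Edge 6: R (sign -) -> bounds (5/8, 11/16), value = 21/32
Game value = 21/32

21/32


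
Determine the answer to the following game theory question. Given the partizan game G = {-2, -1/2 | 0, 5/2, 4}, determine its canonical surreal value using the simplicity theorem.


Left options: {-2, -1/2}, max = -1/2
Right options: {0, 5/2, 4}, min = 0
All options are numbers and max(Left) < min(Right), so by the simplicity theorem the value is the simplest (earliest-born) number strictly between -1/2 and 0.
No integer lies strictly between -1/2 and 0, so the value is the dyadic rational m/2^k in the interval with the smallest k (then m odd); search k = 1, 2, ...:
Denominator 2: no odd multiple of 1/2 lies strictly between -1/2 and 0.
Denominator 4: -1/4 lies strictly between -1/2 and 0 -- found.
The simplest number in the interval is -1/4.
Game value = -1/4

-1/4


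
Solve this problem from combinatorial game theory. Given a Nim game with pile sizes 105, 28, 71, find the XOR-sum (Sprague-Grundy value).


We need the XOR (exclusive or) of all pile sizes.
After XOR-ing pile 1 (size 105): 0 XOR 105 = 105
After XOR-ing pile 2 (size 28): 105 XOR 28 = 117
After XOR-ing pile 3 (size 71): 117 XOR 71 = 50
The Nim-value of this position is 50.

50


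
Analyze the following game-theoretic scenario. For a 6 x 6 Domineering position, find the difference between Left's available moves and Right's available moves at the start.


Board is 6 x 6 (rows x cols).
Left (vertical) placements: (rows-1) * cols = 5 * 6 = 30
Right (horizontal) placements: rows * (cols-1) = 6 * 5 = 30
Advantage = Left - Right = 30 - 30 = 0

0


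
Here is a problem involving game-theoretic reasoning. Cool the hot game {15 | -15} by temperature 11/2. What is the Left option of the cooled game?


Original game: {15 | -15} (a switch {a | b} with a > b).
Cooling by t (for t below the temperature (a - b)/2 = 15) taxes each move by t: {a | b} cooled by t is {a - t | b + t}.
Cooling amount: t = 11/2
Cooled Left option: 15 - 11/2 = 19/2
Cooled Right option: -15 + 11/2 = -19/2
Cooled game: {19/2 | -19/2}
Left option = 19/2

19/2


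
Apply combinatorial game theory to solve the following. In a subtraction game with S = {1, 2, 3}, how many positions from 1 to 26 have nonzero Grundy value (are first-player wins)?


Subtraction set S = {1, 2, 3}, so G(n) = n mod 4.
G(n) = 0 when n is a multiple of 4.
Multiples of 4 in [1, 26]: 6
N-positions (nonzero Grundy) = 26 - 6 = 20

20


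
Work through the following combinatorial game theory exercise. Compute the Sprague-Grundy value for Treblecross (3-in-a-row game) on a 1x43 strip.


Treblecross: place X on empty cells; 3-in-a-row wins.
Playing within two cells of an existing X lets the opponent win at once, so sensible play treats the cells i-2..i+2 around each X as dead. The player left with no safe cell loses, so this is a normal-play take-away game on strips of safe cells.
Placing X at cell i (0-indexed) of a strip of k safe cells leaves independent strips of sizes max(0, i-2) and max(0, k-i-3). Hence G(k) = mex{ G(max(0,i-2)) XOR G(max(0,k-i-3)) : 0 <= i < k }, with G(0) = 0.
G(1): splits (0,0):0^0=0 -> mex({0}) = 1
G(2): splits (0,0):0^0=0 -> mex({0}) = 1
G(3): splits (0,0):0^0=0 -> mex({0}) = 1
G(4): splits (0,1):0^1=1 (0,0):0^0=0 -> mex({0, 1}) = 2
G(5): splits (0,2):0^1=1 (0,1):0^1=1 (0,0):0^0=0 -> mex({0, 1}) = 2
G(6) = mex({1}) = 0
G(7) = mex({0, 1, 2}) = 3
G(8) = mex({0, 1, 2}) = 3
G(9) = mex({0, 2}) = 1
G(10) = mex({0, 2, 3}) = 1
G(11) = mex({0, 3}) = 1
G(12) = mex({1, 3}) = 0
G(13) = mex({0, 1, 2, 3}) = 4
G(14) = mex({0, 1, 2}) = 3
G(15) = mex({0, 1, 2}) = 3
G(16) = mex({0, 1, 2, 4}) = 3
G(17) = mex({0, 1, 3, 4}) = 2
G(18) = mex({0, 1, 3, 4}) = 2
G(19) = mex({0, 1, 3, 5}) = 2
G(20) = mex({0, 1, 2, 3, 5}) = 4
G(21) = mex({0, 1, 2, 3, 5}) = 4
G(22) = mex({1, 2, 6}) = 0
G(23) = mex({0, 1, 2, 3, 4, 6}) = 5
G(24) = mex({0, 1, 2, 3, 4}) = 5
G(25) = mex({0, 1, 3, 4, 7}) = 2
G(26) = mex({0, 1, 3, 4, 5, 7}) = 2
G(27) = mex({0, 1, 3, 5}) = 2
G(28) = mex({0, 1, 2, 5}) = 3
G(29) = mex({0, 1, 2, 4, 5, 6}) = 3
G(30) = mex({1, 2, 4, 6}) = 0
G(31) = mex({0, 1, 2, 3, 4, 6}) = 5
G(32) = mex({1, 2, 3, 4, 7}) = 0
G(33) = mex({0, 3, 7}) = 1
G(34) = mex({0, 2, 3, 5, 7}) = 1
G(35) = mex({0, 2, 3, 5, 6}) = 1
G(36) = mex({0, 1, 2, 5, 6}) = 3
G(37) = mex({0, 1, 2, 4, 5, 6}) = 3
G(38) = mex({0, 1, 2, 4}) = 3
G(39) = mex({0, 1, 2, 3, 4, 7}) = 5
G(40) = mex({0, 1, 2, 3, 4, 5, 7}) = 6
G(41) = mex({0, 1, 2, 3, 5, 7}) = 4
G(42) = mex({0, 1, 2, 3, 5, 6, 7}) = 4
G(43) = mex({0, 2, 3, 5, 6}) = 1
Therefore G(43) = 1.

1


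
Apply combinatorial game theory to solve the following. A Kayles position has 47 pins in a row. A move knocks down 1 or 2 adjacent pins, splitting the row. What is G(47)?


Kayles: a move removes 1 or 2 adjacent pins from a contiguous row.
Removing pins from a row of k leaves two independent rows (a, b) with a + b = k - 1 (one pin) or a + b = k - 2 (two pins); an end removal gives a = 0.
By Sprague-Grundy, G(k) = mex{ G(a) XOR G(b) } over all these splits. G(0) = 0.
G(1): splits (0,0):0^0=0 -> mex({0}) = 1
G(2): splits (0,1):0^1=1 (0,0):0^0=0 -> mex({0, 1}) = 2
G(3): splits (0,2):0^2=2 (1,1):1^1=0 (0,1):0^1=1 -> mex({0, 1, 2}) = 3
G(4): splits (0,3):0^3=3 (1,2):1^2=3 (0,2):0^2=2 (1,1):1^1=0 -> mex({0, 2, 3}) = 1
G(5): splits (0,4):0^1=1 (1,3):1^3=2 (2,2):2^2=0 (0,3):0^3=3 (1,2):1^2=3 -> mex({0, 1, 2, 3}) = 4
G(6) = mex({0, 1, 2, 4}) = 3
G(7) = mex({0, 1, 3, 4, 5}) = 2
G(8) = mex({0, 2, 3, 5, 6}) = 1
G(9) = mex({0, 1, 2, 3, 6, 7}) = 4
G(10) = mex({0, 1, 3, 4, 5, 7}) = 2
G(11) = mex({0, 1, 2, 3, 4, 5}) = 6
G(12) = mex({0, 1, 2, 3, 5, 6, 7}) = 4
G(13) = mex({0, 2, 3, 4, 6, 7}) = 1
G(14) = mex({0, 1, 4, 5, 6, 7}) = 2
G(15) = mex({0, 1, 2, 3, 4, 5, 6}) = 7
G(16) = mex({0, 2, 3, 5, 6, 7}) = 1
G(17) = mex({0, 1, 2, 3, 5, 6, 7}) = 4
G(18) = mex({0, 1, 2, 4, 5, 6}) = 3
G(19) = mex({0, 1, 3, 4, 5, 7}) = 2
G(20) = mex({0, 2, 3, 4, 5, 6, 7}) = 1
G(21) = mex({0, 1, 2, 3, 5, 6, 7}) = 4
G(22) = mex({0, 1, 2, 3, 4, 5, 7}) = 6
G(23) = mex({0, 1, 2, 3, 4, 5, 6}) = 7
G(24) = mex({0, 1, 2, 3, 5, 6, 7}) = 4
G(25) = mex({0, 2, 3, 4, 6, 7}) = 1
G(26) = mex({0, 1, 3, 4, 5, 6, 7}) = 2
G(27) = mex({0, 1, 2, 3, 4, 5, 6, 7}) = 8
G(28) = mex({0, 1, 2, 3, 4, 6, 7, 8}) = 5
G(29) = mex({0, 1, 2, 3, 5, 6, 7, 8, 9}) = 4
G(30) = mex({0, 1, 2, 3, 4, 5, 6, 9, 10}) = 7
G(31) = mex({0, 1, 3, 4, 5, 7, 10, 11}) = 2
G(32) = mex({0, 2, 3, 4, 5, 6, 7, 9, 11}) = 1
G(33) = mex({0, 1, 2, 3, 4, 5, 6, 7, 9, 12}) = 8
G(34) = mex({0, 1, 2, 3, 4, 5, 7, 8, 11, 12}) = 6
G(35) = mex({0, 1, 2, 3, 4, 5, 6, 8, 9, 10, 11}) = 7
G(36) = mex({0, 1, 2, 3, 5, 6, 7, 9, 10}) = 4
G(37) = mex({0, 2, 3, 4, 6, 7, 9, 10, 11, 12}) = 1
G(38) = mex({0, 1, 3, 4, 5, 6, 7, 9, 10, 11, 12}) = 2
G(39) = mex({0, 1, 2, 4, 5, 6, 7, 9, 10, 12, 14}) = 3
G(40) = mex({0, 2, 3, 4, 6, 7, 11, 12, 14}) = 1
G(41) = mex({0, 1, 2, 3, 5, 6, 7, 9, 10, 11, 12}) = 4
G(42) = mex({0, 1, 2, 3, 4, 5, 6, 9, 10}) = 7
G(43) = mex({0, 1, 3, 4, 5, 7, 9, 10, 12, 15}) = 2
G(44) = mex({0, 2, 3, 4, 5, 6, 7, 9, 10, 12, 15}) = 1
G(45) = mex({0, 1, 2, 3, 4, 5, 6, 7, 9, 10, 12, 14}) = 8
G(46) = mex({0, 1, 3, 4, 5, 7, 8, 11, 12, 14}) = 2
G(47) = mex({0, 1, 2, 3, 4, 5, 6, 8, 9, 10, 11, 12}) = 7
Therefore G(47) = 7.

7


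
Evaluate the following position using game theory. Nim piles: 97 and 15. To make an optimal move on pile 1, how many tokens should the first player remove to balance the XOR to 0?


Piles: 97 and 15
Current XOR: 97 XOR 15 = 110 (non-zero, so this is an N-position).
To make the XOR zero, we need to find a move that balances the piles.
For pile 1 (size 97): target = 97 XOR 110 = 15
We reduce pile 1 from 97 to 15.
Tokens removed: 97 - 15 = 82
Verification: 15 XOR 15 = 0

82


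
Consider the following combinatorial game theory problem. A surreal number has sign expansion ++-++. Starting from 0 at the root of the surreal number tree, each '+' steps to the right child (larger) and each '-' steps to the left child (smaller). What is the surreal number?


Sign expansion: ++-++
Rule: track bounds (lo, hi), initially (-inf, +inf). On '+', the current value becomes lo and we move to the simplest number in (value, hi): value + 1 if hi = +inf, otherwise the midpoint (value + hi)/2. On '-', the current value becomes hi and we move to value - 1 if lo = -inf, otherwise the midpoint (lo + value)/2.
Start at 0.
Step 1: sign = +, move right. Bounds: (0, +inf). Value = 1
Step 2: sign = +, move right. Bounds: (1, +inf). Value = 2
Step 3: sign = -, move left. Bounds: (1, 2). Value = 3/2
Step 4: sign = +, move right. Bounds: (3/2, 2). Value = 7/4
Step 5: sign = +, move right. Bounds: (7/4, 2). Value = 15/8
The surreal number with sign expansion ++-++ is 15/8.

15/8


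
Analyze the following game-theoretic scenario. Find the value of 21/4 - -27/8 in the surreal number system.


x = 21/4, y = -27/8
Converting to common denominator: 8
x = 42/8, y = -27/8
x - y = 21/4 - -27/8 = 69/8

69/8


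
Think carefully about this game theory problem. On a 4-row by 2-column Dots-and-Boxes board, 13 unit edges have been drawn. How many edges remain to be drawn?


Grid: 4 x 2 boxes, i.e. 5 rows and 3 columns of dots.
Horizontal edges: (rows + 1) * cols = 5 * 2 = 10
Vertical edges: rows * (cols + 1) = 4 * 3 = 12
Total edges: 10 + 12 = 22
Edges drawn: 13
Remaining: 22 - 13 = 9

9


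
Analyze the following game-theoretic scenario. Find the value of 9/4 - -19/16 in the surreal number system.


x = 9/4, y = -19/16
Converting to common denominator: 16
x = 36/16, y = -19/16
x - y = 9/4 - -19/16 = 55/16

55/16


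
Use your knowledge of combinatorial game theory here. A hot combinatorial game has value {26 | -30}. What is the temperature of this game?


The game is {26 | -30}, a switch {a | b} with numbers a > b.
Cooling {a | b} by t gives {a - t | b + t}, which stops being hot when a - t = b + t, i.e. at t = (a - b)/2. So the temperature of a switch is (a - b)/2.
Temperature = (Left option - Right option) / 2
= (26 - (-30)) / 2
= 56 / 2
= 28

28


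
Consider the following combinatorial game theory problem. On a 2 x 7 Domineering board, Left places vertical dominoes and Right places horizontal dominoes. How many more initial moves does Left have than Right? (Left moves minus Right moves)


Board is 2 x 7 (rows x cols).
Left (vertical) placements: (rows-1) * cols = 1 * 7 = 7
Right (horizontal) placements: rows * (cols-1) = 2 * 6 = 12
Advantage = Left - Right = 7 - 12 = -5

-5


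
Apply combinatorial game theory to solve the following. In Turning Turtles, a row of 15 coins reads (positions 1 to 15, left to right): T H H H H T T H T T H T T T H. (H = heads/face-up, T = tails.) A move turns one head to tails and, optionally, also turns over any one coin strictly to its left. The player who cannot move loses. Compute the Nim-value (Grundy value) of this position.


Coins: T H H H H T T H T T H T T T H
Key fact: a single head at position k behaves exactly like a Nim heap of size k (turning it to T and optionally flipping a coin at j < k corresponds to moving the heap from k to j, or to 0), and heads combine as a disjunctive sum (two heads at the same place would cancel, matching j XOR j = 0). So the Nim-value is the XOR of the 1-indexed positions of the heads.
Face-up positions (1-indexed): [2, 3, 4, 5, 8, 11, 15]
XOR 0 with 2: 0 XOR 2 = 2
XOR 2 with 3: 2 XOR 3 = 1
XOR 1 with 4: 1 XOR 4 = 5
XOR 5 with 5: 5 XOR 5 = 0
XOR 0 with 8: 0 XOR 8 = 8
XOR 8 with 11: 8 XOR 11 = 3
XOR 3 with 15: 3 XOR 15 = 12
Nim-value = 12

12


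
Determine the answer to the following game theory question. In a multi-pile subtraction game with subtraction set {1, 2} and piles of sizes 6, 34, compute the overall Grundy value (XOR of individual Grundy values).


Subtraction set: {1, 2}
For this subtraction set, G(n) = n mod 3 (period = max + 1 = 3).
Pile 1 (size 6): G(6) = 6 mod 3 = 0
Pile 2 (size 34): G(34) = 34 mod 3 = 1
Total Grundy value = XOR of all: 0 XOR 1 = 1

1


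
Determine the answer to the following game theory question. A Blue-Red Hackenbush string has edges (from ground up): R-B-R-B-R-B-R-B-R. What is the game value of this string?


Edges (from ground): R-B-R-B-R-B-R-B-R
By Berlekamp's sign-expansion rule, a Blue-Red Hackenbush stalk has the value of the surreal number whose sign sequence is the edge sequence with B -> + and R -> -.
Sign sequence: -+-+-+-+-
Trace the sign expansion in the surreal number tree, starting from 0:
Edge 1: R (sign -) -> bounds (-inf, 0), value = -1
Edge 2: B (sign +) -> bounds (-1, 0), value = -1/2
Edge 3: R (sign -) -> bounds (-1, -1/2), value = -3/4
Edge 4: B (sign +) -> bounds (-3/4, -1/2), value = -5/8
Edge 5: R (sign -) -> bounds (-3/4, -5/8), value = -11/16
Edge 6: B (sign +) -> bounds (-11/16, -5/8), value = -21/32
Edge 7: R (sign -) -> bounds (-11/16, -21/32), value = -43/64
Edge 8: B (sign +) -> bounds (-43/64, -21/32), value = -85/128
Edge 9: R (sign -) -> bounds (-43/64, -85/128), value = -171/256
Game value = -171/256

-171/256


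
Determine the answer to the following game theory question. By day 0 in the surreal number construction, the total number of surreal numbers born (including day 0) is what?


Day 0: {|} = 0 is born. Count = 1.
Day n: the number of surreal numbers born by day n is 2^(n+1) - 1.
By day 0: 2^1 - 1 = 1
By day 0: 1 surreal numbers.

1


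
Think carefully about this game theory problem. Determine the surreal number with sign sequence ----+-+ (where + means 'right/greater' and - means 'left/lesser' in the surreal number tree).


Sign expansion: ----+-+
Rule: track bounds (lo, hi), initially (-inf, +inf). On '+', the current value becomes lo and we move to the simplest number in (value, hi): value + 1 if hi = +inf, otherwise the midpoint (value + hi)/2. On '-', the current value becomes hi and we move to value - 1 if lo = -inf, otherwise the midpoint (lo + value)/2.
Start at 0.
Step 1: sign = -, move left. Bounds: (-inf, 0). Value = -1
Step 2: sign = -, move left. Bounds: (-inf, -1). Value = -2
Step 3: sign = -, move left. Bounds: (-inf, -2). Value = -3
Step 4: sign = -, move left. Bounds: (-inf, -3). Value = -4
Step 5: sign = +, move right. Bounds: (-4, -3). Value = -7/2
Step 6: sign = -, move left. Bounds: (-4, -7/2). Value = -15/4
Step 7: sign = +, move right. Bounds: (-15/4, -7/2). Value = -29/8
The surreal number with sign expansion ----+-+ is -29/8.

-29/8


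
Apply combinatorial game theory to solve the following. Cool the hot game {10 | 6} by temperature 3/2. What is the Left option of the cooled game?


Original game: {10 | 6} (a switch {a | b} with a > b).
Cooling by t (for t below the temperature (a - b)/2 = 2) taxes each move by t: {a | b} cooled by t is {a - t | b + t}.
Cooling amount: t = 3/2
Cooled Left option: 10 - 3/2 = 17/2
Cooled Right option: 6 + 3/2 = 15/2
Cooled game: {17/2 | 15/2}
Left option = 17/2

17/2


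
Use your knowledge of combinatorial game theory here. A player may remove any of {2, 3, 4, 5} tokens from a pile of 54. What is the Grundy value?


The subtraction set is S = {2, 3, 4, 5}.
G(k) = mex{ G(k - s) : s in S, s <= k }. We compute iteratively: G(0) = 0.
G(1) = mex({}) = 0
G(2) = mex({0}) = 1
G(3) = mex({0}) = 1
G(4) = mex({0, 1}) = 2
G(5) = mex({0, 1}) = 2
G(6) = mex({0, 1, 2}) = 3
G(7) = mex({1, 2}) = 0
G(8) = mex({1, 2, 3}) = 0
G(9) = mex({0, 2, 3}) = 1
G(10) = mex({0, 2, 3}) = 1
G(11) = mex({0, 1, 3}) = 2
Observe that G(7)..G(11) = 0, 0, 1, 1, 2 repeats G(0)..G(4) = 0, 0, 1, 1, 2.
For k >= max(S) = 5, G(k) is determined by the previous 5 values G(k-5)..G(k-1); a window of 5 consecutive values has recurred shifted by 7, so by induction G(k + 7) = G(k) for all k >= 0: the sequence is periodic from the start with period 7.
One period: G(0..6) = 0, 0, 1, 1, 2, 2, 3.
54 mod 7 = 5, so G(54) = G(5) = 2.

2


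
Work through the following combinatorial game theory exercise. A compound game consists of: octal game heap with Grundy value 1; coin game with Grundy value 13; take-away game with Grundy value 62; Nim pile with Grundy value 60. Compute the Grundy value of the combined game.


By the Sprague-Grundy theorem, the Grundy value of a sum of games is the XOR of individual Grundy values.
octal game heap: Grundy value = 1. Running XOR: 0 XOR 1 = 1
coin game: Grundy value = 13. Running XOR: 1 XOR 13 = 12
take-away game: Grundy value = 62. Running XOR: 12 XOR 62 = 50
Nim pile: Grundy value = 60. Running XOR: 50 XOR 60 = 14
The combined Grundy value is 14.

14


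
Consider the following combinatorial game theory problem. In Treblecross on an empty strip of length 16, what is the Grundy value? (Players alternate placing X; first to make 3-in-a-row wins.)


Treblecross: place X on empty cells; 3-in-a-row wins.
Playing within two cells of an existing X lets the opponent win at once, so sensible play treats the cells i-2..i+2 around each X as dead. The player left with no safe cell loses, so this is a normal-play take-away game on strips of safe cells.
Placing X at cell i (0-indexed) of a strip of k safe cells leaves independent strips of sizes max(0, i-2) and max(0, k-i-3). Hence G(k) = mex{ G(max(0,i-2)) XOR G(max(0,k-i-3)) : 0 <= i < k }, with G(0) = 0.
G(1): splits (0,0):0^0=0 -> mex({0}) = 1
G(2): splits (0,0):0^0=0 -> mex({0}) = 1
G(3): splits (0,0):0^0=0 -> mex({0}) = 1
G(4): splits (0,1):0^1=1 (0,0):0^0=0 -> mex({0, 1}) = 2
G(5): splits (0,2):0^1=1 (0,1):0^1=1 (0,0):0^0=0 -> mex({0, 1}) = 2
G(6) = mex({1}) = 0
G(7) = mex({0, 1, 2}) = 3
G(8) = mex({0, 1, 2}) = 3
G(9) = mex({0, 2}) = 1
G(10) = mex({0, 2, 3}) = 1
G(11) = mex({0, 3}) = 1
G(12) = mex({1, 3}) = 0
G(13) = mex({0, 1, 2, 3}) = 4
G(14) = mex({0, 1, 2}) = 3
G(15) = mex({0, 1, 2}) = 3
G(16) = mex({0, 1, 2, 4}) = 3
Therefore G(16) = 3.

3


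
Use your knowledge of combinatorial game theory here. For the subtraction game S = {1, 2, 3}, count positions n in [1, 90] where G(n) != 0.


Subtraction set S = {1, 2, 3}, so G(n) = n mod 4.
G(n) = 0 when n is a multiple of 4.
Multiples of 4 in [1, 90]: 22
N-positions (nonzero Grundy) = 90 - 22 = 68

68


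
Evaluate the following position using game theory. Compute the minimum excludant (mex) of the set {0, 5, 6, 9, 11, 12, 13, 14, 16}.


Set = {0, 5, 6, 9, 11, 12, 13, 14, 16}
0 is in the set.
1 is NOT in the set. This is the mex.
mex = 1

1


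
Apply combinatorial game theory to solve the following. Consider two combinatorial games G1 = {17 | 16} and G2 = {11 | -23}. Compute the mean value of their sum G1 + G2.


G1 = {17 | 16}, G2 = {11 | -23}
Each is a switch {a | b} with numbers a > b; its mean value is (a + b)/2, and mean value is additive over game sums: m(G1 + G2) = m(G1) + m(G2).
Mean of G1 = (17 + (16))/2 = 33/2 = 33/2
Mean of G2 = (11 + (-23))/2 = -12/2 = -6
Mean of G1 + G2 = 33/2 + -6 = 21/2

21/2


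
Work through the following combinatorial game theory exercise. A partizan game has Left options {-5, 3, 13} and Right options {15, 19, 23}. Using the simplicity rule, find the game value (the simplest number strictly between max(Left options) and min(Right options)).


Left options: {-5, 3, 13}, max = 13
Right options: {15, 19, 23}, min = 15
All options are numbers and max(Left) < min(Right), so by the simplicity theorem the value is the simplest (earliest-born) number strictly between 13 and 15.
The only integer strictly between 13 and 15 is 14.
No non-integer in the interval can be simpler: if x is a non-integer in the interval, then floor(x) or ceil(x) also lies in the interval (the interval contains an integer), and both are proper prefixes of x's sign expansion, i.e. born earlier. So the game value is 14.
Game value = 14

14


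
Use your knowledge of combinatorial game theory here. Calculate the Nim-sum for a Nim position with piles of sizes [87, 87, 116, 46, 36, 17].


We need the XOR (exclusive or) of all pile sizes.
After XOR-ing pile 1 (size 87): 0 XOR 87 = 87
After XOR-ing pile 2 (size 87): 87 XOR 87 = 0
After XOR-ing pile 3 (size 116): 0 XOR 116 = 116
After XOR-ing pile 4 (size 46): 116 XOR 46 = 90
After XOR-ing pile 5 (size 36): 90 XOR 36 = 126
After XOR-ing pile 6 (size 17): 126 XOR 17 = 111
The Nim-value of this position is 111.

111


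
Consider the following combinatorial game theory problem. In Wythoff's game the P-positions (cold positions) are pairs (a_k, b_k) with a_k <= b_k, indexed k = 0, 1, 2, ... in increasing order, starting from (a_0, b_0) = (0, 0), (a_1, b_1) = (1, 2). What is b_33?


By Wythoff's theorem, a_k = floor(k * phi) and b_k = floor(k * phi^2) = a_k + k, where phi = (1 + sqrt(5))/2 is the golden ratio.
phi = (1 + sqrt(5))/2 = 1.618034
phi^2 = phi + 1 = 2.618034
k = 33
k * phi^2 = 33 * 2.618034 = 86.395122
b_33 = floor(k * phi^2) = 86 (check: a_33 + k = 53 + 33 = 86)

86


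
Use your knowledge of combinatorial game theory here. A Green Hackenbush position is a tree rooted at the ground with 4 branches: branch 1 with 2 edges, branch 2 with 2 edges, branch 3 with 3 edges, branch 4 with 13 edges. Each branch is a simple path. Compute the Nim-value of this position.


The tree has 4 branches from the ground vertex.
In Green Hackenbush, the Nim-value of a simple path of length k is k.
Branch 1: length 2, Nim-value = 2
Branch 2: length 2, Nim-value = 2
Branch 3: length 3, Nim-value = 3
Branch 4: length 13, Nim-value = 13
Total Nim-value = XOR of all branch values:
0 XOR 2 = 2
2 XOR 2 = 0
0 XOR 3 = 3
3 XOR 13 = 14
Nim-value of the tree = 14

14


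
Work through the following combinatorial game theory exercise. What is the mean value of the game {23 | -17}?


Game = {23 | -17}, a switch {a | b} with numbers a > b.
Its thermograph has left wall a - t and right wall b + t, which meet at t = (a - b)/2, where both equal (a + b)/2. So the mast (mean value) is at (a + b)/2.
Mean = (23 + (-17))/2 = 6/2 = 3

3


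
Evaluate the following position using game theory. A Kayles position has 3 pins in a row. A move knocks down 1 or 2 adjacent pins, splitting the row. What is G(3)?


Kayles: a move removes 1 or 2 adjacent pins from a contiguous row.
Removing pins from a row of k leaves two independent rows (a, b) with a + b = k - 1 (one pin) or a + b = k - 2 (two pins); an end removal gives a = 0.
By Sprague-Grundy, G(k) = mex{ G(a) XOR G(b) } over all these splits. G(0) = 0.
G(1): splits (0,0):0^0=0 -> mex({0}) = 1
G(2): splits (0,1):0^1=1 (0,0):0^0=0 -> mex({0, 1}) = 2
G(3): splits (0,2):0^2=2 (1,1):1^1=0 (0,1):0^1=1 -> mex({0, 1, 2}) = 3
Therefore G(3) = 3.

3


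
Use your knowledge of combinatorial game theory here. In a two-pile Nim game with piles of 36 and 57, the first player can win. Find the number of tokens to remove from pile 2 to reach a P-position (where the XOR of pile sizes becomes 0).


Piles: 36 and 57
Current XOR: 36 XOR 57 = 29 (non-zero, so this is an N-position).
To make the XOR zero, we need to find a move that balances the piles.
For pile 2 (size 57): target = 57 XOR 29 = 36
We reduce pile 2 from 57 to 36.
Tokens removed: 57 - 36 = 21
Verification: 36 XOR 36 = 0

21


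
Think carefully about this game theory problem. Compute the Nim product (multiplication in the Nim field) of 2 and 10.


Nim multiplication is bilinear over XOR: (u XOR v) * w = (u*w) XOR (v*w).
So we split each operand into its bit components and XOR the pairwise Nim products.
2 = 2 (as XOR of powers of 2).
10 = 2 + 8 (as XOR of powers of 2).
Using the standard Nim-product table on single bits:
  2*2 = 3,   2*4 = 8,   2*8 = 12,
  4*4 = 6,   4*8 = 11,  8*8 = 13,
and  1*x = x (identity), k*l = l*k (commutative).
Pairwise Nim products:
  2 * 2 = 3
  2 * 8 = 12
XOR them: 3 XOR 12 = 15.
Result: 2 * 10 = 15 (in Nim).

15


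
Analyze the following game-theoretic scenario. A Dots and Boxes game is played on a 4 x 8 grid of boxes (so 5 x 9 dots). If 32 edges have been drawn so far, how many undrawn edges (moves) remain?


Grid: 4 x 8 boxes, i.e. 5 rows and 9 columns of dots.
Horizontal edges: (rows + 1) * cols = 5 * 8 = 40
Vertical edges: rows * (cols + 1) = 4 * 9 = 36
Total edges: 40 + 36 = 76
Edges drawn: 32
Remaining: 76 - 32 = 44

44


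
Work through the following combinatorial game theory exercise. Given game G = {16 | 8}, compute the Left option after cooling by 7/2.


Original game: {16 | 8} (a switch {a | b} with a > b).
Cooling by t (for t below the temperature (a - b)/2 = 4) taxes each move by t: {a | b} cooled by t is {a - t | b + t}.
Cooling amount: t = 7/2
Cooled Left option: 16 - 7/2 = 25/2
Cooled Right option: 8 + 7/2 = 23/2
Cooled game: {25/2 | 23/2}
Left option = 25/2

25/2


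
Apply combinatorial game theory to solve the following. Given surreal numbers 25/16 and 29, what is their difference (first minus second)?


x = 25/16, y = 29
Converting to common denominator: 16
x = 25/16, y = 464/16
x - y = 25/16 - 29 = -439/16

-439/16


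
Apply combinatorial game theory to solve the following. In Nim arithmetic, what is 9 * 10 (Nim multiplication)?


Nim multiplication is bilinear over XOR: (u XOR v) * w = (u*w) XOR (v*w).
So we split each operand into its bit components and XOR the pairwise Nim products.
9 = 1 + 8 (as XOR of powers of 2).
10 = 2 + 8 (as XOR of powers of 2).
Using the standard Nim-product table on single bits:
  2*2 = 3,   2*4 = 8,   2*8 = 12,
  4*4 = 6,   4*8 = 11,  8*8 = 13,
and  1*x = x (identity), k*l = l*k (commutative).
Pairwise Nim products:
  1 * 2 = 2
  1 * 8 = 8
  8 * 2 = 12
  8 * 8 = 13
XOR them: 2 XOR 8 XOR 12 XOR 13 = 11.
Result: 9 * 10 = 11 (in Nim).

11


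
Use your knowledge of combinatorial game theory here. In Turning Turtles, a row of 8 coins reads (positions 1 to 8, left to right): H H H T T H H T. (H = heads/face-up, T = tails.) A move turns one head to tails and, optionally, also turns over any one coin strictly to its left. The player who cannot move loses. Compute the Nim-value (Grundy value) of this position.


Coins: H H H T T H H T
Key fact: a single head at position k behaves exactly like a Nim heap of size k (turning it to T and optionally flipping a coin at j < k corresponds to moving the heap from k to j, or to 0), and heads combine as a disjunctive sum (two heads at the same place would cancel, matching j XOR j = 0). So the Nim-value is the XOR of the 1-indexed positions of the heads.
Face-up positions (1-indexed): [1, 2, 3, 6, 7]
XOR 0 with 1: 0 XOR 1 = 1
XOR 1 with 2: 1 XOR 2 = 3
XOR 3 with 3: 3 XOR 3 = 0
XOR 0 with 6: 0 XOR 6 = 6
XOR 6 with 7: 6 XOR 7 = 1
Nim-value = 1

1


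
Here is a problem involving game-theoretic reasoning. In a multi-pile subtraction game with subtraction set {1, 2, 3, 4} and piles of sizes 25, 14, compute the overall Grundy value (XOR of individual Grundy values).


Subtraction set: {1, 2, 3, 4}
For this subtraction set, G(n) = n mod 5 (period = max + 1 = 5).
Pile 1 (size 25): G(25) = 25 mod 5 = 0
Pile 2 (size 14): G(14) = 14 mod 5 = 4
Total Grundy value = XOR of all: 0 XOR 4 = 4

4


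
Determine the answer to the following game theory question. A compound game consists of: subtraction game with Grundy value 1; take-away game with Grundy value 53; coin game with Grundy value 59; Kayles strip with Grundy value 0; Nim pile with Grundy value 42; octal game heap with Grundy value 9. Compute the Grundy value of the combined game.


By the Sprague-Grundy theorem, the Grundy value of a sum of games is the XOR of individual Grundy values.
subtraction game: Grundy value = 1. Running XOR: 0 XOR 1 = 1
take-away game: Grundy value = 53. Running XOR: 1 XOR 53 = 52
coin game: Grundy value = 59. Running XOR: 52 XOR 59 = 15
Kayles strip: Grundy value = 0. Running XOR: 15 XOR 0 = 15
Nim pile: Grundy value = 42. Running XOR: 15 XOR 42 = 37
octal game heap: Grundy value = 9. Running XOR: 37 XOR 9 = 44
The combined Grundy value is 44.

44


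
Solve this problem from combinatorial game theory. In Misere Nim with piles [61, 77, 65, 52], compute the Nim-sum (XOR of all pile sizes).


We need the XOR (exclusive or) of all pile sizes.
After XOR-ing pile 1 (size 61): 0 XOR 61 = 61
After XOR-ing pile 2 (size 77): 61 XOR 77 = 112
After XOR-ing pile 3 (size 65): 112 XOR 65 = 49
After XOR-ing pile 4 (size 52): 49 XOR 52 = 5
The Nim-value of this position is 5.

5


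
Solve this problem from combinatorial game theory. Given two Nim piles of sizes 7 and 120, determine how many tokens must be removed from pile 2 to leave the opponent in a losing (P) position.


Piles: 7 and 120
Current XOR: 7 XOR 120 = 127 (non-zero, so this is an N-position).
To make the XOR zero, we need to find a move that balances the piles.
For pile 2 (size 120): target = 120 XOR 127 = 7
We reduce pile 2 from 120 to 7.
Tokens removed: 120 - 7 = 113
Verification: 7 XOR 7 = 0

113


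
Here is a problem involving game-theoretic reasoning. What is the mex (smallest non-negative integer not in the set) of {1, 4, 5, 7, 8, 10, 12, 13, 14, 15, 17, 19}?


Set = {1, 4, 5, 7, 8, 10, 12, 13, 14, 15, 17, 19}
0 is NOT in the set. This is the mex.
mex = 0

0


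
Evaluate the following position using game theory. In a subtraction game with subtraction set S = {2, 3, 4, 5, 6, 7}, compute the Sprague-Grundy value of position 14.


The subtraction set is S = {2, 3, 4, 5, 6, 7}.
G(k) = mex{ G(k - s) : s in S, s <= k }. We compute iteratively: G(0) = 0.
G(1) = mex({}) = 0
G(2) = mex({0}) = 1
G(3) = mex({0}) = 1
G(4) = mex({0, 1}) = 2
G(5) = mex({0, 1}) = 2
G(6) = mex({0, 1, 2}) = 3
G(7) = mex({0, 1, 2}) = 3
G(8) = mex({0, 1, 2, 3}) = 4
G(9) = mex({1, 2, 3}) = 0
G(10) = mex({1, 2, 3, 4}) = 0
G(11) = mex({0, 2, 3, 4}) = 1
G(12) = mex({0, 2, 3, 4}) = 1
G(13) = mex({0, 1, 3, 4}) = 2
G(14) = mex({0, 1, 3, 4}) = 2
Therefore G(14) = 2.

2


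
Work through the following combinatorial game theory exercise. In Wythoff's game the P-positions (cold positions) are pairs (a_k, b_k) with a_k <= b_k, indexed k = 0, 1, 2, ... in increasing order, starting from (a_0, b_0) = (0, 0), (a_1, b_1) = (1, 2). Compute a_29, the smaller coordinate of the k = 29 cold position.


By Wythoff's theorem, a_k = floor(k * phi) and b_k = floor(k * phi^2) = a_k + k, where phi = (1 + sqrt(5))/2 is the golden ratio.
phi = (1 + sqrt(5))/2 = 1.618034
k = 29
k * phi = 29 * 1.618034 = 46.922986
a_29 = floor(k * phi) = 46

46


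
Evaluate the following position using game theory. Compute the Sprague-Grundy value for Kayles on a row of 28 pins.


Kayles: a move removes 1 or 2 adjacent pins from a contiguous row.
Removing pins from a row of k leaves two independent rows (a, b) with a + b = k - 1 (one pin) or a + b = k - 2 (two pins); an end removal gives a = 0.
By Sprague-Grundy, G(k) = mex{ G(a) XOR G(b) } over all these splits. G(0) = 0.
G(1): splits (0,0):0^0=0 -> mex({0}) = 1
G(2): splits (0,1):0^1=1 (0,0):0^0=0 -> mex({0, 1}) = 2
G(3): splits (0,2):0^2=2 (1,1):1^1=0 (0,1):0^1=1 -> mex({0, 1, 2}) = 3
G(4): splits (0,3):0^3=3 (1,2):1^2=3 (0,2):0^2=2 (1,1):1^1=0 -> mex({0, 2, 3}) = 1
G(5): splits (0,4):0^1=1 (1,3):1^3=2 (2,2):2^2=0 (0,3):0^3=3 (1,2):1^2=3 -> mex({0, 1, 2, 3}) = 4
G(6) = mex({0, 1, 2, 4}) = 3
G(7) = mex({0, 1, 3, 4, 5}) = 2
G(8) = mex({0, 2, 3, 5, 6}) = 1
G(9) = mex({0, 1, 2, 3, 6, 7}) = 4
G(10) = mex({0, 1, 3, 4, 5, 7}) = 2
G(11) = mex({0, 1, 2, 3, 4, 5}) = 6
G(12) = mex({0, 1, 2, 3, 5, 6, 7}) = 4
G(13) = mex({0, 2, 3, 4, 6, 7}) = 1
G(14) = mex({0, 1, 4, 5, 6, 7}) = 2
G(15) = mex({0, 1, 2, 3, 4, 5, 6}) = 7
G(16) = mex({0, 2, 3, 5, 6, 7}) = 1
G(17) = mex({0, 1, 2, 3, 5, 6, 7}) = 4
G(18) = mex({0, 1, 2, 4, 5, 6}) = 3
G(19) = mex({0, 1, 3, 4, 5, 7}) = 2
G(20) = mex({0, 2, 3, 4, 5, 6, 7}) = 1
G(21) = mex({0, 1, 2, 3, 5, 6, 7}) = 4
G(22) = mex({0, 1, 2, 3, 4, 5, 7}) = 6
G(23) = mex({0, 1, 2, 3, 4, 5, 6}) = 7
G(24) = mex({0, 1, 2, 3, 5, 6, 7}) = 4
G(25) = mex({0, 2, 3, 4, 6, 7}) = 1
G(26) = mex({0, 1, 3, 4, 5, 6, 7}) = 2
G(27) = mex({0, 1, 2, 3, 4, 5, 6, 7}) = 8
G(28) = mex({0, 1, 2, 3, 4, 6, 7, 8}) = 5
Therefore G(28) = 5.

5


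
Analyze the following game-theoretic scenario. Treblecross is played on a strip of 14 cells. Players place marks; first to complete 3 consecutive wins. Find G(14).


Treblecross: place X on empty cells; 3-in-a-row wins.
Playing within two cells of an existing X lets the opponent win at once, so sensible play treats the cells i-2..i+2 around each X as dead. The player left with no safe cell loses, so this is a normal-play take-away game on strips of safe cells.
Placing X at cell i (0-indexed) of a strip of k safe cells leaves independent strips of sizes max(0, i-2) and max(0, k-i-3). Hence G(k) = mex{ G(max(0,i-2)) XOR G(max(0,k-i-3)) : 0 <= i < k }, with G(0) = 0.
G(1): splits (0,0):0^0=0 -> mex({0}) = 1
G(2): splits (0,0):0^0=0 -> mex({0}) = 1
G(3): splits (0,0):0^0=0 -> mex({0}) = 1
G(4): splits (0,1):0^1=1 (0,0):0^0=0 -> mex({0, 1}) = 2
G(5): splits (0,2):0^1=1 (0,1):0^1=1 (0,0):0^0=0 -> mex({0, 1}) = 2
G(6) = mex({1}) = 0
G(7) = mex({0, 1, 2}) = 3
G(8) = mex({0, 1, 2}) = 3
G(9) = mex({0, 2}) = 1
G(10) = mex({0, 2, 3}) = 1
G(11) = mex({0, 3}) = 1
G(12) = mex({1, 3}) = 0
G(13) = mex({0, 1, 2, 3}) = 4
G(14) = mex({0, 1, 2}) = 3
Therefore G(14) = 3.

3


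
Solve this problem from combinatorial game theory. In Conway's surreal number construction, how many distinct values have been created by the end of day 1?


Day 0: {|} = 0 is born. Count = 1.
Day n: the number of surreal numbers born by day n is 2^(n+1) - 1.
By day 0: 2^1 - 1 = 1
By day 1: 2^2 - 1 = 3
By day 1: 3 surreal numbers.

3


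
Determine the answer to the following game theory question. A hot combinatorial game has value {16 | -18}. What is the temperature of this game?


The game is {16 | -18}, a switch {a | b} with numbers a > b.
Cooling {a | b} by t gives {a - t | b + t}, which stops being hot when a - t = b + t, i.e. at t = (a - b)/2. So the temperature of a switch is (a - b)/2.
Temperature = (Left option - Right option) / 2
= (16 - (-18)) / 2
= 34 / 2
= 17

17


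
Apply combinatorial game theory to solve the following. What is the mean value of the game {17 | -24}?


Game = {17 | -24}, a switch {a | b} with numbers a > b.
Its thermograph has left wall a - t and right wall b + t, which meet at t = (a - b)/2, where both equal (a + b)/2. So the mast (mean value) is at (a + b)/2.
Mean = (17 + (-24))/2 = -7/2 = -7/2

-7/2


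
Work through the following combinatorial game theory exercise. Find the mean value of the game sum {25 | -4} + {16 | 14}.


G1 = {25 | -4}, G2 = {16 | 14}
Each is a switch {a | b} with numbers a > b; its mean value is (a + b)/2, and mean value is additive over game sums: m(G1 + G2) = m(G1) + m(G2).
Mean of G1 = (25 + (-4))/2 = 21/2 = 21/2
Mean of G2 = (16 + (14))/2 = 30/2 = 15
Mean of G1 + G2 = 21/2 + 15 = 51/2

51/2


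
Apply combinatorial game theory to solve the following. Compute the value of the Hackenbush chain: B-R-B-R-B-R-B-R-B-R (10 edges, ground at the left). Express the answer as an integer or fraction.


Edges (from ground): B-R-B-R-B-R-B-R-B-R
By Berlekamp's sign-expansion rule, a Blue-Red Hackenbush stalk has the value of the surreal number whose sign sequence is the edge sequence with B -> + and R -> -.
Sign sequence: +-+-+-+-+-
Trace the sign expansion in the surreal number tree, starting from 0:
Edge 1: B (sign +) -> bounds (0, +inf), value = 1
Edge 2: R (sign -) -> bounds (0, 1), value = 1/2
Edge 3: B (sign +) -> bounds (1/2, 1), value = 3/4
Edge 4: R (sign -) -> bounds (1/2, 3/4), value = 5/8
Edge 5: B (sign +) -> bounds (5/8, 3/4), value = 11/16
Edge 6: R (sign -) -> bounds (5/8, 11/16), value = 21/32
Edge 7: B (sign +) -> bounds (21/32, 11/16), value = 43/64
Edge 8: R (sign -) -> bounds (21/32, 43/64), value = 85/128
Edge 9: B (sign +) -> bounds (85/128, 43/64), value = 171/256
Edge 10: R (sign -) -> bounds (85/128, 171/256), value = 341/512
Game value = 341/512

341/512


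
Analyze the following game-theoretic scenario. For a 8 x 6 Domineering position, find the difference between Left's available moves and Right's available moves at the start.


Board is 8 x 6 (rows x cols).
Left (vertical) placements: (rows-1) * cols = 7 * 6 = 42
Right (horizontal) placements: rows * (cols-1) = 8 * 5 = 40
Advantage = Left - Right = 42 - 40 = 2

2


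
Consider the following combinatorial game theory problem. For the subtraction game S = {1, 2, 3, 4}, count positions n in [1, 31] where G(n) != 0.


Subtraction set S = {1, 2, 3, 4}, so G(n) = n mod 5.
G(n) = 0 when n is a multiple of 5.
Multiples of 5 in [1, 31]: 6
N-positions (nonzero Grundy) = 31 - 6 = 25

25


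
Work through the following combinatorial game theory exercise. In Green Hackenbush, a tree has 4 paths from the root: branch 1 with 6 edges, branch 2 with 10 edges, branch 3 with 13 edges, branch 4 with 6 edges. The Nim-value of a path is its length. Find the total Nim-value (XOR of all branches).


The tree has 4 branches from the ground vertex.
In Green Hackenbush, the Nim-value of a simple path of length k is k.
Branch 1: length 6, Nim-value = 6
Branch 2: length 10, Nim-value = 10
Branch 3: length 13, Nim-value = 13
Branch 4: length 6, Nim-value = 6
Total Nim-value = XOR of all branch values:
0 XOR 6 = 6
6 XOR 10 = 12
12 XOR 13 = 1
1 XOR 6 = 7
Nim-value of the tree = 7

7


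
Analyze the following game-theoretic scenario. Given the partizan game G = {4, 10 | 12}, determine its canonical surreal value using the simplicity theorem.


Left options: {4, 10}, max = 10
Right options: {12}, min = 12
All options are numbers and max(Left) < min(Right), so by the simplicity theorem the value is the simplest (earliest-born) number strictly between 10 and 12.
The only integer strictly between 10 and 12 is 11.
No non-integer in the interval can be simpler: if x is a non-integer in the interval, then floor(x) or ceil(x) also lies in the interval (the interval contains an integer), and both are proper prefixes of x's sign expansion, i.e. born earlier. So the game value is 11.
Game value = 11

11


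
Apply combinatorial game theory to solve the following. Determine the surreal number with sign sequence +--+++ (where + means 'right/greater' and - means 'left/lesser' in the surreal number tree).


Sign expansion: +--+++
Rule: track bounds (lo, hi), initially (-inf, +inf). On '+', the current value becomes lo and we move to the simplest number in (value, hi): value + 1 if hi = +inf, otherwise the midpoint (value + hi)/2. On '-', the current value becomes hi and we move to value - 1 if lo = -inf, otherwise the midpoint (lo + value)/2.
Start at 0.
Step 1: sign = +, move right. Bounds: (0, +inf). Value = 1
Step 2: sign = -, move left. Bounds: (0, 1). Value = 1/2
Step 3: sign = -, move left. Bounds: (0, 1/2). Value = 1/4
Step 4: sign = +, move right. Bounds: (1/4, 1/2). Value = 3/8
Step 5: sign = +, move right. Bounds: (3/8, 1/2). Value = 7/16
Step 6: sign = +, move right. Bounds: (7/16, 1/2). Value = 15/32
The surreal number with sign expansion +--+++ is 15/32.

15/32
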